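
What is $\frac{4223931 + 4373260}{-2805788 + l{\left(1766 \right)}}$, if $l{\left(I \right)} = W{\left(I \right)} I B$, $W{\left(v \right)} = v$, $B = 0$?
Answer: $- \frac{8597191}{2805788} \approx -3.0641$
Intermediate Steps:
$l{\left(I \right)} = 0$ ($l{\left(I \right)} = I I 0 = I^{2} \cdot 0 = 0$)
$\frac{4223931 + 4373260}{-2805788 + l{\left(1766 \right)}} = \frac{4223931 + 4373260}{-2805788 + 0} = \frac{8597191}{-2805788} = 8597191 \left(- \frac{1}{2805788}\right) = - \frac{8597191}{2805788}$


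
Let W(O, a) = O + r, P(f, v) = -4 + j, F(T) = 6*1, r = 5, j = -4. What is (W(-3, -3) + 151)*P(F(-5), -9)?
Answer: -1224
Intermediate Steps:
F(T) = 6
P(f, v) = -8 (P(f, v) = -4 - 4 = -8)
W(O, a) = 5 + O (W(O, a) = O + 5 = 5 + O)
(W(-3, -3) + 151)*P(F(-5), -9) = ((5 - 3) + 151)*(-8) = (2 + 151)*(-8) = 153*(-8) = -1224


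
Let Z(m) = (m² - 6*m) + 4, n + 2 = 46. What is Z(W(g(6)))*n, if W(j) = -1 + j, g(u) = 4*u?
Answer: 17380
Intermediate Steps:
n = 44 (n = -2 + 46 = 44)
Z(m) = 4 + m² - 6*m
Z(W(g(6)))*n = (4 + (-1 + 4*6)² - 6*(-1 + 4*6))*44 = (4 + (-1 + 24)² - 6*(-1 + 24))*44 = (4 + 23² - 6*23)*44 = (4 + 529 - 138)*44 = 395*44 = 17380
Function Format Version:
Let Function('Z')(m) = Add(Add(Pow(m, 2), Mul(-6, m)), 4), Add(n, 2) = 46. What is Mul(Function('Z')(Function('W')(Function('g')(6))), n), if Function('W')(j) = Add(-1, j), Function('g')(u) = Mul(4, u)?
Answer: 17380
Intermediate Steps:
n = 44 (n = Add(-2, 46) = 44)
Function('Z')(m) = Add(4, Pow(m, 2), Mul(-6, m))
Mul(Function('Z')(Function('W')(Function('g')(6))), n) = Mul(Add(4, Pow(Add(-1, Mul(4, 6)), 2), Mul(-6, Add(-1, Mul(4, 6)))), 44) = Mul(Add(4, Pow(Add(-1, 24), 2), Mul(-6, Add(-1, 24))), 44) = Mul(Add(4, Pow(23, 2), Mul(-6, 23)), 44) = Mul(Add(4, 529, -138), 44) = Mul(395, 44) = 17380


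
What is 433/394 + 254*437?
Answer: 43733645/394 ≈ 1.1100e+5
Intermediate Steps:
433/394 + 254*437 = 433*(1/394) + 110998 = 433/394 + 110998 = 43733645/394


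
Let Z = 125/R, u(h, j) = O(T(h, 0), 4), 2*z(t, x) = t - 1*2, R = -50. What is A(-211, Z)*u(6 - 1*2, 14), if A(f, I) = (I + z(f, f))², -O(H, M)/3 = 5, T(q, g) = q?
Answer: -178215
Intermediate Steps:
z(t, x) = -1 + t/2 (z(t, x) = (t - 1*2)/2 = (t - 2)/2 = (-2 + t)/2 = -1 + t/2)
O(H, M) = -15 (O(H, M) = -3*5 = -15)
u(h, j) = -15
Z = -5/2 (Z = 125/(-50) = 125*(-1/50) = -5/2 ≈ -2.5000)
A(f, I) = (-1 + I + f/2)² (A(f, I) = (I + (-1 + f/2))² = (-1 + I + f/2)²)
A(-211, Z)*u(6 - 1*2, 14) = ((-2 - 211 + 2*(-5/2))²/4)*(-15) = ((-2 - 211 - 5)²/4)*(-15) = ((¼)*(-218)²)*(-15) = ((¼)*47524)*(-15) = 11881*(-15) = -178215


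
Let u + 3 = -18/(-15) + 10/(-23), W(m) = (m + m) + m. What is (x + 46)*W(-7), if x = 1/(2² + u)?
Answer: -28359/29 ≈ -977.90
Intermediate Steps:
W(m) = 3*m (W(m) = 2*m + m = 3*m)
u = -257/115 (u = -3 + (-18/(-15) + 10/(-23)) = -3 + (-18*(-1/15) + 10*(-1/23)) = -3 + (6/5 - 10/23) = -3 + 88/115 = -257/115 ≈ -2.2348)
x = 115/203 (x = 1/(2² - 257/115) = 1/(4 - 257/115) = 1/(203/115) = 115/203 ≈ 0.56650)
(x + 46)*W(-7) = (115/203 + 46)*(3*(-7)) = (9453/203)*(-21) = -28359/29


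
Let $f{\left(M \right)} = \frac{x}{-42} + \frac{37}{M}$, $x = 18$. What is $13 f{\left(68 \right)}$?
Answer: $\frac{715}{476} \approx 1.5021$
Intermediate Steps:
$f{\left(M \right)} = - \frac{3}{7} + \frac{37}{M}$ ($f{\left(M \right)} = \frac{18}{-42} + \frac{37}{M} = 18 \left(- \frac{1}{42}\right) + \frac{37}{M} = - \frac{3}{7} + \frac{37}{M}$)
$13 f{\left(68 \right)} = 13 \left(- \frac{3}{7} + \frac{37}{68}\right) = 13 \cdot \frac{55}{476} = \frac{715}{476}$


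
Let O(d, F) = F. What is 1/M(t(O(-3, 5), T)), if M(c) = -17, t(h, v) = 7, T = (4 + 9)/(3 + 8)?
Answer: -1/17 ≈ -0.058824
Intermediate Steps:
T = 13/11 ≈ 1.1818
1/M(t(O(-3, 5), T)) = 1/(-17) = -1/17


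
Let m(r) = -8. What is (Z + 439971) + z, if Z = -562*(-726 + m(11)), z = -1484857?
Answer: -632378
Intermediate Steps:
Z = 412508 (Z = -562*(-726 - 8) = -562*(-734) = 412508)
(Z + 439971) + z = (412508 + 439971) - 1484857 = 852479 - 1484857 = -632378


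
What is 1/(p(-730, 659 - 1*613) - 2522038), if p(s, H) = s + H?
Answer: -1/2522722 ≈ -3.9640e-7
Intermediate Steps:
p(s, H) = H + s
1/(p(-730, 659 - 1*613) - 2522038) = 1/(((659 - 1*613) - 730) - 2522038) = 1/(((659 - 613) - 730) - 2522038) = 1/((46 - 730) - 2522038) = 1/(-684 - 2522038) = 1/(-2522722) = -1/2522722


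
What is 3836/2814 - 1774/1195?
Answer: -29144/240195 ≈ -0.12133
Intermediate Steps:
3836/2814 - 1774/1195 = 3836*(1/2814) - 1774*1/1195 = 274/201 - 1774/1195 = -29144/240195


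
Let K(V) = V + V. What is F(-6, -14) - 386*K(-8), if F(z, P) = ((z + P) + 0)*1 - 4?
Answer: 6152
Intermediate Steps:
F(z, P) = -4 + P + z (F(z, P) = ((P + z) + 0)*1 - 4 = (P + z)*1 - 4 = (P + z) - 4 = -4 + P + z)
K(V) = 2*V
F(-6, -14) - 386*K(-8) = (-4 - 14 - 6) - 772*(-8) = -24 - 386*(-16) = -24 + 6176 = 6152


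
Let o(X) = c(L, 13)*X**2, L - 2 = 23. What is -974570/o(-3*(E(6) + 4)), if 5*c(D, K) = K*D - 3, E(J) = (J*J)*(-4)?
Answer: -97457/1136016 ≈ -0.085788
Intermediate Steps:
L = 25 (L = 2 + 23 = 25)
E(J) = -4*J**2 (E(J) = J**2*(-4) = -4*J**2)
c(D, K) = -3/5 + D*K/5 (c(D, K) = (K*D - 3)/5 = (D*K - 3)/5 = (-3 + D*K)/5 = -3/5 + D*K/5)
o(X) = 322*X**2/5 (o(X) = (-3/5 + (1/5)*25*13)*X**2 = (-3/5 + 65)*X**2 = 322*X**2/5)
-974570/o(-3*(E(6) + 4)) = -974570*5/(2898*(-4*6**2 + 4)**2) = -974570*5/(2898*(-4*36 + 4)**2) = -974570*5/(2898*(-144 + 4)**2) = -974570/(322*(-3*(-140))**2/5) = -974570/((322/5)*420**2) = -974570/((322/5)*176400) = -974570/11360160 = -974570*1/11360160 = -97457/1136016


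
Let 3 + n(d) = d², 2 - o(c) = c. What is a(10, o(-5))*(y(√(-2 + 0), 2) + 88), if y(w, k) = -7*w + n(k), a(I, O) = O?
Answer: 623 - 49*I*√2 ≈ 623.0 - 69.297*I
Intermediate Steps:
o(c) = 2 - c
n(d) = -3 + d²
y(w, k) = -3 + k² - 7*w (y(w, k) = -7*w + (-3 + k²) = -3 + k² - 7*w)
a(10, o(-5))*(y(√(-2 + 0), 2) + 88) = (2 - 1*(-5))*((-3 + 2² - 7*√(-2 + 0)) + 88) = (2 + 5)*((-3 + 4 - 7*I*√2) + 88) = 7*((-3 + 4 - 7*I*√2) + 88) = 7*((1 - 7*I*√2) + 88) = 7*(89 - 7*I*√2) = 623 - 49*I*√2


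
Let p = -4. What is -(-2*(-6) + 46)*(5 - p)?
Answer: -522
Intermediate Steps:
-(-2*(-6) + 46)*(5 - p) = -(-2*(-6) + 46)*(5 - 1*(-4)) = -(12 + 46)*(5 + 4) = -58*9 = -1*522 = -522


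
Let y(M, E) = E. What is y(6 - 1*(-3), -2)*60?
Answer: -120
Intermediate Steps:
y(6 - 1*(-3), -2)*60 = -2*60 = -120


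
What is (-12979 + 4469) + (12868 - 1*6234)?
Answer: -1876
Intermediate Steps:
(-12979 + 4469) + (12868 - 1*6234) = -8510 + (12868 - 6234) = -8510 + 6634 = -1876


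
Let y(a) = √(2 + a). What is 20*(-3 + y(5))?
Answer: -60 + 20*√7 ≈ -7.0850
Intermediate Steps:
20*(-3 + y(5)) = 20*(-3 + √(2 + 5)) = 20*(-3 + √7) = -60 + 20*√7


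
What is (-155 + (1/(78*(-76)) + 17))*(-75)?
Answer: 20451625/1976 ≈ 10350.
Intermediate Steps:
(-155 + (1/(78*(-76)) + 17))*(-75) = (-155 + ((1/78)*(-1/76) + 17))*(-75) = (-155 + (-1/5928 + 17))*(-75) = (-155 + 100775/5928)*(-75) = -818065/5928*(-75) = 20451625/1976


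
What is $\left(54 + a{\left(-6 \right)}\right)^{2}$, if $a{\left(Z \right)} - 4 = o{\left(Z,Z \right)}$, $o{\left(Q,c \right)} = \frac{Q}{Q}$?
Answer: $3481$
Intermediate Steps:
$o{\left(Q,c \right)} = 1$
$a{\left(Z \right)} = 5$ ($a{\left(Z \right)} = 4 + 1 = 5$)
$\left(54 + a{\left(-6 \right)}\right)^{2} = \left(54 + 5\right)^{2} = 59^{2} = 3481$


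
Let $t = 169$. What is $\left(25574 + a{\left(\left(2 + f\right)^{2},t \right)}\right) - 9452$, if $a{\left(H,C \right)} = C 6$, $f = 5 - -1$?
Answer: $17136$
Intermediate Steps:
$f = 6$ ($f = 5 + 1 = 6$)
$a{\left(H,C \right)} = 6 C$
$\left(25574 + a{\left(\left(2 + f\right)^{2},t \right)}\right) - 9452 = \left(25574 + 6 \cdot 169\right) - 9452 = \left(25574 + 1014\right) - 9452 = 26588 - 9452 = 17136$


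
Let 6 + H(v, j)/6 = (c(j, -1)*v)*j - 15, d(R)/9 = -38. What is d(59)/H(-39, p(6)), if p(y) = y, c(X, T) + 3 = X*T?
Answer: -19/695 ≈ -0.027338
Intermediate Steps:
c(X, T) = -3 + T*X (c(X, T) = -3 + X*T = -3 + T*X)
d(R) = -342 (d(R) = 9*(-38) = -342)
H(v, j) = -126 + 6*j*v*(-3 - j) (H(v, j) = -36 + 6*(((-3 - j)*v)*j - 15) = -36 + 6*((v*(-3 - j))*j - 15) = -36 + 6*(j*v*(-3 - j) - 15) = -36 + 6*(-15 + j*v*(-3 - j)) = -36 + (-90 + 6*j*v*(-3 - j)) = -126 + 6*j*v*(-3 - j))
d(59)/H(-39, p(6)) = -342/(-126 - 6*6*(-39)*(3 + 6)) = -342/(-126 - 6*6*(-39)*9) = -342/(-126 + 12636) = -342/12510 = -342*1/12510 = -19/695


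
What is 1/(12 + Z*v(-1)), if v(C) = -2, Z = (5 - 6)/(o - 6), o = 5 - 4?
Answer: 5/58 ≈ 0.086207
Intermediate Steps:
o = 1
Z = ⅕ (Z = (5 - 6)/(1 - 6) = -1/(-5) = -1*(-⅕) = ⅕ ≈ 0.20000)
1/(12 + Z*v(-1)) = 1/(12 + (⅕)*(-2)) = 1/(12 - ⅖) = 1/(58/5) = 5/58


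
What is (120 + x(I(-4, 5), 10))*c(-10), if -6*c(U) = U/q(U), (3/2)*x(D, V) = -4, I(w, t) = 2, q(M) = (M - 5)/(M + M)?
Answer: 7040/27 ≈ 260.74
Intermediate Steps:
q(M) = (-5 + M)/(2*M) (q(M) = (-5 + M)/((2*M)) = (-5 + M)*(1/(2*M)) = (-5 + M)/(2*M))
x(D, V) = -8/3 (x(D, V) = (⅔)*(-4) = -8/3)
c(U) = -U²/(3*(-5 + U)) (c(U) = -U/(6*((-5 + U)/(2*U))) = -U*2*U/(-5 + U)/6 = -U²/(3*(-5 + U)))
(120 + x(I(-4, 5), 10))*c(-10) = (120 - 8/3)*(-1*(-10)²/(-15 + 3*(-10))) = 352*(-1*100/(-15 - 30))/3 = 352*(-1*100/(-45))/3 = 352*(-1*100*(-1/45))/3 = (352/3)*(20/9) = 7040/27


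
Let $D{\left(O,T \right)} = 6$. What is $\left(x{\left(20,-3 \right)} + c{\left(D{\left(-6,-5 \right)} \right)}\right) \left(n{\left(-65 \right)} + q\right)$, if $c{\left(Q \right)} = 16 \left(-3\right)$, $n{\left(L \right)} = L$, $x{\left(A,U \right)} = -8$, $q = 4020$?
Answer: $-221480$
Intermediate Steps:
$c{\left(Q \right)} = -48$
$\left(x{\left(20,-3 \right)} + c{\left(D{\left(-6,-5 \right)} \right)}\right) \left(n{\left(-65 \right)} + q\right) = \left(-8 - 48\right) \left(-65 + 4020\right) = \left(-56\right) 3955 = -221480$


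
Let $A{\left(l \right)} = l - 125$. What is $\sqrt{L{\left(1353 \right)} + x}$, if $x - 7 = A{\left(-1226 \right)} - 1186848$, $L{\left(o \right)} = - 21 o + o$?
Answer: $6 i \sqrt{33757} \approx 1102.4 i$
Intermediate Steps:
$L{\left(o \right)} = - 20 o$
$A{\left(l \right)} = -125 + l$ ($A{\left(l \right)} = l - 125 = -125 + l$)
$x = -1188192$ ($x = 7 - 1188199 = -1188192$)
$\sqrt{L{\left(1353 \right)} + x} = \sqrt{\left(-20\right) 1353 - 1188192} = \sqrt{-27060 - 1188192} = \sqrt{-1215252} = 6 i \sqrt{33757}$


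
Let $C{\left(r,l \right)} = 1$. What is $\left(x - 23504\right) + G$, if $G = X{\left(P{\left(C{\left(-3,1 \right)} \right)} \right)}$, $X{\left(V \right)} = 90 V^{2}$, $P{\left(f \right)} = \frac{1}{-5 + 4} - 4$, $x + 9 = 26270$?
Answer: $5007$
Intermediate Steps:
$x = 26261$ ($x = -9 + 26270 = 26261$)
$P{\left(f \right)} = -5$ ($P{\left(f \right)} = \frac{1}{-1} - 4 = -1 - 4 = -5$)
$G = 2250$ ($G = 90 \left(-5\right)^{2} = 90 \cdot 25 = 2250$)
$\left(x - 23504\right) + G = \left(26261 - 23504\right) + 2250 = 2757 + 2250 = 5007$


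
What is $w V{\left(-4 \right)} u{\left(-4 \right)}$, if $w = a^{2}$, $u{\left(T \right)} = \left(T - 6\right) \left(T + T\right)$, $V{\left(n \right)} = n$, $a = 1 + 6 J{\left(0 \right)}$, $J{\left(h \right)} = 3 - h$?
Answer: $-115520$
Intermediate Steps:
$a = 19$ ($a = 1 + 6 \left(3 - 0\right) = 1 + 6 \left(3 + 0\right) = 1 + 6 \cdot 3 = 1 + 18 = 19$)
$u{\left(T \right)} = 2 T \left(-6 + T\right)$ ($u{\left(T \right)} = \left(-6 + T\right) 2 T = 2 T \left(-6 + T\right)$)
$w = 361$ ($w = 19^{2} = 361$)
$w V{\left(-4 \right)} u{\left(-4 \right)} = 361 \left(-4\right) 2 \left(-4\right) \left(-6 - 4\right) = - 1444 \cdot 2 \left(-4\right) \left(-10\right) = \left(-1444\right) 80 = -115520$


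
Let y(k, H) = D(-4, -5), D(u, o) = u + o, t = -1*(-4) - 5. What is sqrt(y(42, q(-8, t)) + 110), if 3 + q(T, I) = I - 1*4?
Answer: sqrt(101) ≈ 10.050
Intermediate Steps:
t = -1 (t = 4 - 5 = -1)
q(T, I) = -7 + I (q(T, I) = -3 + (I - 1*4) = -3 + (I - 4) = -3 + (-4 + I) = -7 + I)
D(u, o) = o + u
y(k, H) = -9 (y(k, H) = -5 - 4 = -9)
sqrt(y(42, q(-8, t)) + 110) = sqrt(-9 + 110) = sqrt(101)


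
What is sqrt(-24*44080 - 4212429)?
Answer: I*sqrt(5270349) ≈ 2295.7*I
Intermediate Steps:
sqrt(-24*44080 - 4212429) = sqrt(-1057920 - 4212429) = sqrt(-5270349) = I*sqrt(5270349)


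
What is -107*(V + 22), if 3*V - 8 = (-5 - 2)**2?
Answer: -4387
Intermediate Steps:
V = 19 (V = 8/3 + (-5 - 2)**2/3 = 8/3 + (1/3)*(-7)**2 = 8/3 + (1/3)*49 = 8/3 + 49/3 = 19)
-107*(V + 22) = -107*(19 + 22) = -107*41 = -4387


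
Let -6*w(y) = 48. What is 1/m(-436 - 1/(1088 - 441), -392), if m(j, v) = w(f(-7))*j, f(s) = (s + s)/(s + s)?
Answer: 647/2256744 ≈ 0.00028670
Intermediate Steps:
f(s) = 1 (f(s) = (2*s)/((2*s)) = (2*s)*(1/(2*s)) = 1)
w(y) = -8 (w(y) = -1/6*48 = -8)
m(j, v) = -8*j
1/m(-436 - 1/(1088 - 441), -392) = 1/(-8*(-436 - 1/(1088 - 441))) = 1/(-8*(-436 - 1/647)) = 1/(-8*(-282093/647)) = 1/(2256744/647) = 647/2256744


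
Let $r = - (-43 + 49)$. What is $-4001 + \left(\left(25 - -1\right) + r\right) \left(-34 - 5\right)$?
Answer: $-4781$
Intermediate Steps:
$r = -6$ ($r = \left(-1\right) 6 = -6$)
$-4001 + \left(\left(25 - -1\right) + r\right) \left(-34 - 5\right) = -4001 + \left(\left(25 - -1\right) - 6\right) \left(-34 - 5\right) = -4001 + \left(\left(25 + 1\right) - 6\right) \left(-34 - 5\right) = -4001 + \left(26 - 6\right) \left(-39\right) = -4001 + 20 \left(-39\right) = -4001 - 780 = -4781$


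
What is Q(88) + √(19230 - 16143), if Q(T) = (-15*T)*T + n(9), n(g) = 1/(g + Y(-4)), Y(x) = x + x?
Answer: -116159 + 21*√7 ≈ -1.1610e+5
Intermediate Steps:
Y(x) = 2*x
n(g) = 1/(-8 + g) (n(g) = 1/(g + 2*(-4)) = 1/(g - 8) = 1/(-8 + g))
Q(T) = 1 - 15*T² (Q(T) = (-15*T)*T + 1/(-8 + 9) = -15*T² + 1/1 = -15*T² + 1 = 1 - 15*T²)
Q(88) + √(19230 - 16143) = (1 - 15*88²) + √(19230 - 16143) = (1 - 15*7744) + √3087 = (1 - 116160) + 21*√7 = -116159 + 21*√7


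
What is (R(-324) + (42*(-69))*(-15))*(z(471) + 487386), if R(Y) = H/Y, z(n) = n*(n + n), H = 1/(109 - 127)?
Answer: 2185570410461/54 ≈ 4.0474e+10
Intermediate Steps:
H = -1/18 (H = 1/(-18) = -1/18 ≈ -0.055556)
z(n) = 2*n² (z(n) = n*(2*n) = 2*n²)
R(Y) = -1/(18*Y)
(R(-324) + (42*(-69))*(-15))*(z(471) + 487386) = (-1/18/(-324) + (42*(-69))*(-15))*(2*471² + 487386) = (-1/18*(-1/324) - 2898*(-15))*(2*221841 + 487386) = (1/5832 + 43470)*(443682 + 487386) = (253517041/5832)*931068 = 2185570410461/54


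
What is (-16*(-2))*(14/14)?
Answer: 32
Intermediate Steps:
(-16*(-2))*(14/14) = 32*(14*(1/14)) = 32*1 = 32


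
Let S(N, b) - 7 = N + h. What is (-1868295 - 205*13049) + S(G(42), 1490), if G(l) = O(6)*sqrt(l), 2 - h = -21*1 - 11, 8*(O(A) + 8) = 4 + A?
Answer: -4543299 - 27*sqrt(42)/4 ≈ -4.5433e+6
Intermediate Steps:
O(A) = -15/2 + A/8 (O(A) = -8 + (4 + A)/8 = -8 + (1/2 + A/8) = -15/2 + A/8)
h = 34 (h = 2 - (-21*1 - 11) = 2 - (-21 - 11) = 2 - 1*(-32) = 2 + 32 = 34)
G(l) = -27*sqrt(l)/4 (G(l) = (-15/2 + (1/8)*6)*sqrt(l) = (-15/2 + 3/4)*sqrt(l) = -27*sqrt(l)/4)
S(N, b) = 41 + N (S(N, b) = 7 + (N + 34) = 7 + (34 + N) = 41 + N)
(-1868295 - 205*13049) + S(G(42), 1490) = (-1868295 - 205*13049) + (41 - 27*sqrt(42)/4) = (-1868295 - 2675045) + (41 - 27*sqrt(42)/4) = -4543340 + (41 - 27*sqrt(42)/4) = -4543299 - 27*sqrt(42)/4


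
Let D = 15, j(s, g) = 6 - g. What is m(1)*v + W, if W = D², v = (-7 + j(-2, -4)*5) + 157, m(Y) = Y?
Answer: 425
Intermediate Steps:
v = 200 (v = (-7 + (6 - 1*(-4))*5) + 157 = (-7 + (6 + 4)*5) + 157 = (-7 + 10*5) + 157 = (-7 + 50) + 157 = 43 + 157 = 200)
W = 225 (W = 15² = 225)
m(1)*v + W = 1*200 + 225 = 200 + 225 = 425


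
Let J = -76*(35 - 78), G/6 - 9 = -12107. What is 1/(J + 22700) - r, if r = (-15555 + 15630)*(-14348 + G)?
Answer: 169316553601/25968 ≈ 6.5202e+6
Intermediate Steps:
G = -72588 (G = 54 + 6*(-12107) = 54 - 72642 = -72588)
J = 3268 (J = -76*(-43) = 3268)
r = -6520200 (r = (-15555 + 15630)*(-14348 - 72588) = 75*(-86936) = -6520200)
1/(J + 22700) - r = 1/(3268 + 22700) - 1*(-6520200) = 1/25968 + 6520200 = 169316553601/25968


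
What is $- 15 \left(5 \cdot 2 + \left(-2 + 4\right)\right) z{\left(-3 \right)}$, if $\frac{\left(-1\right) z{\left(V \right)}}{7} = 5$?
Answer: $6300$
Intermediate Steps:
$z{\left(V \right)} = -35$ ($z{\left(V \right)} = \left(-7\right) 5 = -35$)
$- 15 \left(5 \cdot 2 + \left(-2 + 4\right)\right) z{\left(-3 \right)} = - 15 \left(5 \cdot 2 + \left(-2 + 4\right)\right) \left(-35\right) = - 15 \left(10 + 2\right) \left(-35\right) = \left(-15\right) 12 \left(-35\right) = \left(-180\right) \left(-35\right) = 6300$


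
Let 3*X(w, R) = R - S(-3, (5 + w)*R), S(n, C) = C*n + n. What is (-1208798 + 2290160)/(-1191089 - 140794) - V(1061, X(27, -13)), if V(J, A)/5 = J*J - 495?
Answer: -2497782661384/443961 ≈ -5.6261e+6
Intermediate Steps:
S(n, C) = n + C*n
X(w, R) = 1 + R/3 + R*(5 + w) (X(w, R) = (R - (-3)*(1 + (5 + w)*R))/3 = (R - (-3)*(1 + R*(5 + w)))/3 = (R - (-3 - 3*R*(5 + w)))/3 = (R + (3 + 3*R*(5 + w)))/3 = (3 + R + 3*R*(5 + w))/3 = 1 + R/3 + R*(5 + w))
V(J, A) = -2475 + 5*J² (V(J, A) = 5*(J*J - 495) = 5*(J² - 495) = 5*(-495 + J²) = -2475 + 5*J²)
(-1208798 + 2290160)/(-1191089 - 140794) - V(1061, X(27, -13)) = (-1208798 + 2290160)/(-1191089 - 140794) - (-2475 + 5*1061²) = 1081362/(-1331883) - (-2475 + 5*1125721) = 1081362*(-1/1331883) - (-2475 + 5628605) = -360454/443961 - 1*5626130 = -360454/443961 - 5626130 = -2497782661384/443961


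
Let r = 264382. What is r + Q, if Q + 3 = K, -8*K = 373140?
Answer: 435473/2 ≈ 2.1774e+5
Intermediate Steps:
K = -93285/2 (K = -⅛*373140 = -93285/2 ≈ -46643.)
Q = -93291/2 (Q = -3 - 93285/2 = -93291/2 ≈ -46646.)
r + Q = 264382 - 93291/2 = 435473/2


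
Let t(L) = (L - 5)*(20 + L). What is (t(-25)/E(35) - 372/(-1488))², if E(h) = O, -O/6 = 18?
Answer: 1681/1296 ≈ 1.2971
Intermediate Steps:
O = -108 (O = -6*18 = -108)
E(h) = -108
t(L) = (-5 + L)*(20 + L)
(t(-25)/E(35) - 372/(-1488))² = ((-100 + (-25)² + 15*(-25))/(-108) - 372/(-1488))² = ((-100 + 625 - 375)*(-1/108) - 372*(-1/1488))² = (150*(-1/108) + ¼)² = (-25/18 + ¼)² = (-41/36)² = 1681/1296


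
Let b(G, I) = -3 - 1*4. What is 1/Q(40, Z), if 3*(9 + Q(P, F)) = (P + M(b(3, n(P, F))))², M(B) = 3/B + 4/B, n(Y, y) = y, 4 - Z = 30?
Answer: 1/498 ≈ 0.0020080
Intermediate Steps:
Z = -26 (Z = 4 - 1*30 = 4 - 30 = -26)
b(G, I) = -7 (b(G, I) = -3 - 4 = -7)
M(B) = 7/B
Q(P, F) = -9 + (-1 + P)²/3 (Q(P, F) = -9 + (P + 7/(-7))²/3 = -9 + (P + 7*(-⅐))²/3 = -9 + (P - 1)²/3 = -9 + (-1 + P)²/3)
1/Q(40, Z) = 1/(-9 + (-1 + 40)²/3) = 1/(-9 + (⅓)*39²) = 1/(-9 + (⅓)*1521) = 1/(-9 + 507) = 1/498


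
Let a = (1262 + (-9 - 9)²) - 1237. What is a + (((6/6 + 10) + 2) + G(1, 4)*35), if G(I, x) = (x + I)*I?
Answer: 537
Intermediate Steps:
G(I, x) = I*(I + x) (G(I, x) = (I + x)*I = I*(I + x))
a = 349 (a = (1262 + (-18)²) - 1237 = (1262 + 324) - 1237 = 1586 - 1237 = 349)
a + (((6/6 + 10) + 2) + G(1, 4)*35) = 349 + (((6/6 + 10) + 2) + (1*(1 + 4))*35) = 349 + (((6*(⅙) + 10) + 2) + (1*5)*35) = 349 + (((1 + 10) + 2) + 5*35) = 349 + ((11 + 2) + 175) = 349 + (13 + 175) = 349 + 188 = 537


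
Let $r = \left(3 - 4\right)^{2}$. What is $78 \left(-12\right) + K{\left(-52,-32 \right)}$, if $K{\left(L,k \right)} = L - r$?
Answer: $-989$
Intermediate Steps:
$r = 1$ ($r = \left(-1\right)^{2} = 1$)
$K{\left(L,k \right)} = -1 + L$ ($K{\left(L,k \right)} = L - 1 = -1 + L$)
$78 \left(-12\right) + K{\left(-52,-32 \right)} = 78 \left(-12\right) - 53 = -936 - 53 = -989$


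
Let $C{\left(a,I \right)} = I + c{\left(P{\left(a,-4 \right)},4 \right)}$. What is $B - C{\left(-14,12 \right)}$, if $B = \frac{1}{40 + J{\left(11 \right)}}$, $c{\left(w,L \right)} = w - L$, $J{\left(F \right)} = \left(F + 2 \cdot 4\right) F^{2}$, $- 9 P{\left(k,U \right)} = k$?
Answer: $- \frac{201145}{21051} \approx -9.5551$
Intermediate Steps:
$P{\left(k,U \right)} = - \frac{k}{9}$
$J{\left(F \right)} = F^{2} \left(8 + F\right)$ ($J{\left(F \right)} = \left(F + 8\right) F^{2} = \left(8 + F\right) F^{2} = F^{2} \left(8 + F\right)$)
$C{\left(a,I \right)} = -4 + I - \frac{a}{9}$ ($C{\left(a,I \right)} = I - \left(4 + \frac{a}{9}\right) = -4 + I - \frac{a}{9}$)
$B = \frac{1}{2339}$ ($B = \frac{1}{40 + 11^{2} \left(8 + 11\right)} = \frac{1}{40 + 121 \cdot 19} = \frac{1}{40 + 2299} = \frac{1}{2339} \approx 0.00042753$)
$B - C{\left(-14,12 \right)} = \frac{1}{2339} - \left(-4 + 12 - - \frac{14}{9}\right) = \frac{1}{2339} - \left(-4 + 12 + \frac{14}{9}\right) = \frac{1}{2339} - \frac{86}{9} = - \frac{201145}{21051}$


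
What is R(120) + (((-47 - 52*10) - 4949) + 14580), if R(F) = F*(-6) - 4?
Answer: 8340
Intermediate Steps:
R(F) = -4 - 6*F (R(F) = -6*F - 4 = -4 - 6*F)
R(120) + (((-47 - 52*10) - 4949) + 14580) = (-4 - 6*120) + (((-47 - 52*10) - 4949) + 14580) = (-4 - 720) + (((-47 - 520) - 4949) + 14580) = -724 + ((-567 - 4949) + 14580) = -724 + (-5516 + 14580) = -724 + 9064 = 8340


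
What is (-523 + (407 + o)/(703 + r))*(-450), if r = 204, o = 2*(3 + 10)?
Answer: 213267600/907 ≈ 2.3514e+5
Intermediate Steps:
o = 26 (o = 2*13 = 26)
(-523 + (407 + o)/(703 + r))*(-450) = (-523 + (407 + 26)/(703 + 204))*(-450) = (-523 + 433/907)*(-450) = -473928/907*(-450) = 213267600/907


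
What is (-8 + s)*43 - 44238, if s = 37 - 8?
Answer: -43335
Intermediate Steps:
s = 29
(-8 + s)*43 - 44238 = (-8 + 29)*43 - 44238 = 21*43 - 44238 = 903 - 44238 = -43335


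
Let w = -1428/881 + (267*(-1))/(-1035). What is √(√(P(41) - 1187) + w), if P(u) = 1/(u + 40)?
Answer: √(-125909520195 + 10264729225*I*√96146)/303945 ≈ 4.0692 + 4.2334*I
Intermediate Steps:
P(u) = 1/(40 + u)
w = -414251/303945 (w = -1428*1/881 - 267*(-1/1035) = -1428/881 + 89/345 = -414251/303945 ≈ -1.3629)
√(√(P(41) - 1187) + w) = √(√(1/(40 + 41) - 1187) - 414251/303945) = √(√(1/81 - 1187) - 414251/303945) = √(√(-96146/81) - 414251/303945) = √(I*√96146/9 - 414251/303945) = √(-414251/303945 + I*√96146/9)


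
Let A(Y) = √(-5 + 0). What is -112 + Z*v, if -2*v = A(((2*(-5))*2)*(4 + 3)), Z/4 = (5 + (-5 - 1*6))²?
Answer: -112 - 72*I*√5 ≈ -112.0 - 161.0*I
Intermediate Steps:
Z = 144 (Z = 4*(5 + (-5 - 1*6))² = 4*(5 + (-5 - 6))² = 4*(5 - 11)² = 4*(-6)² = 4*36 = 144)
A(Y) = I*√5 (A(Y) = √(-5) = I*√5)
v = -I*√5/2 ≈ -1.118*I
-112 + Z*v = -112 + 144*(-I*√5/2) = -112 - 72*I*√5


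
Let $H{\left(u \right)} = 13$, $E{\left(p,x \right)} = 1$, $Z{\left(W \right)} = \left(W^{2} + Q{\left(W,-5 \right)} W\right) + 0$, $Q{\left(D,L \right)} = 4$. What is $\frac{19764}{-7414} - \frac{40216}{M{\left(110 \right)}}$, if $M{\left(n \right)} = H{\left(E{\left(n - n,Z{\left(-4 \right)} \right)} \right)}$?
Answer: $- \frac{149209178}{48191} \approx -3096.2$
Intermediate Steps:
$Z{\left(W \right)} = W^{2} + 4 W$ ($Z{\left(W \right)} = \left(W^{2} + 4 W\right) + 0 = W^{2} + 4 W$)
$M{\left(n \right)} = 13$
$\frac{19764}{-7414} - \frac{40216}{M{\left(110 \right)}} = \frac{19764}{-7414} - \frac{40216}{13} = 19764 \left(- \frac{1}{7414}\right) - \frac{40216}{13} = - \frac{9882}{3707} - \frac{40216}{13} = - \frac{149209178}{48191}$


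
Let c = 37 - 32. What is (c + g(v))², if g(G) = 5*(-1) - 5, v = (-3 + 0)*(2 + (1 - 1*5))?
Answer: 25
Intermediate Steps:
v = 6 (v = -3*(2 + (1 - 5)) = -3*(2 - 4) = -3*(-2) = 6)
g(G) = -10 (g(G) = -5 - 5 = -10)
c = 5
(c + g(v))² = (5 - 10)² = (-5)² = 25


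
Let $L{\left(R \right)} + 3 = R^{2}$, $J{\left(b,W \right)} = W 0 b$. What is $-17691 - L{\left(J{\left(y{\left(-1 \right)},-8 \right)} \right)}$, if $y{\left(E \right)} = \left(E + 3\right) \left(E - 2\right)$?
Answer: $-17688$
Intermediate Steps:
$y{\left(E \right)} = \left(-2 + E\right) \left(3 + E\right)$ ($y{\left(E \right)} = \left(3 + E\right) \left(-2 + E\right) = \left(-2 + E\right) \left(3 + E\right)$)
$J{\left(b,W \right)} = 0$ ($J{\left(b,W \right)} = 0 b = 0$)
$L{\left(R \right)} = -3 + R^{2}$
$-17691 - L{\left(J{\left(y{\left(-1 \right)},-8 \right)} \right)} = -17691 - \left(-3 + 0^{2}\right) = -17691 - \left(-3 + 0\right) = -17691 - -3 = -17691 + 3 = -17688$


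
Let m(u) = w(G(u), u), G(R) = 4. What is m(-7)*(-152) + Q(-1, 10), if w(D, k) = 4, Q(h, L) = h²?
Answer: -607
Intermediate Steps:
m(u) = 4
m(-7)*(-152) + Q(-1, 10) = 4*(-152) + (-1)² = -608 + 1 = -607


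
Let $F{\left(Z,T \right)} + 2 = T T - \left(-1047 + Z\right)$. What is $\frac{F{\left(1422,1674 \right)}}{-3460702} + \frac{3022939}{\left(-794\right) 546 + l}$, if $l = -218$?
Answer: $- \frac{2919198079809}{375262951721} \approx -7.7791$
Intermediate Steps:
$F{\left(Z,T \right)} = 1045 + T^{2} - Z$ ($F{\left(Z,T \right)} = -2 - \left(-1047 + Z - T T\right) = -2 - \left(-1047 + Z - T^{2}\right) = -2 + \left(1047 + T^{2} - Z\right) = 1045 + T^{2} - Z$)
$\frac{F{\left(1422,1674 \right)}}{-3460702} + \frac{3022939}{\left(-794\right) 546 + l} = \frac{1045 + 1674^{2} - 1422}{-3460702} + \frac{3022939}{\left(-794\right) 546 - 218} = \left(1045 + 2802276 - 1422\right) \left(- \frac{1}{3460702}\right) + \frac{3022939}{-433524 - 218} = 2801899 \left(- \frac{1}{3460702}\right) + \frac{3022939}{-433742} = - \frac{2801899}{3460702} + 3022939 \left(- \frac{1}{433742}\right) = - \frac{2801899}{3460702} - \frac{3022939}{433742} = - \frac{2919198079809}{375262951721}$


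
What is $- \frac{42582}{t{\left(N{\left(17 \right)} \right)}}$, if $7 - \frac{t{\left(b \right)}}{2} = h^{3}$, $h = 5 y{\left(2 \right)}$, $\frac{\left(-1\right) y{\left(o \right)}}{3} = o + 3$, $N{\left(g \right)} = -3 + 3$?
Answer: $- \frac{21291}{421882} \approx -0.050467$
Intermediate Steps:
$N{\left(g \right)} = 0$
$y{\left(o \right)} = -9 - 3 o$ ($y{\left(o \right)} = - 3 \left(o + 3\right) = - 3 \left(3 + o\right) = -9 - 3 o$)
$h = -75$ ($h = 5 \left(-9 - 6\right) = 5 \left(-15\right) = -75$)
$t{\left(b \right)} = 843764$ ($t{\left(b \right)} = 14 - 2 \left(-75\right)^{3} = 14 - -843750 = 14 + 843750 = 843764$)
$- \frac{42582}{t{\left(N{\left(17 \right)} \right)}} = - \frac{42582}{843764} = \left(-42582\right) \frac{1}{843764} = - \frac{21291}{421882}$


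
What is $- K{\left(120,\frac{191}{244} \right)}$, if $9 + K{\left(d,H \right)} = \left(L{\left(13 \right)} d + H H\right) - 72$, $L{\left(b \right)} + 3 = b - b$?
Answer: $\frac{26218895}{59536} \approx 440.39$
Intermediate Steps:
$L{\left(b \right)} = -3$ ($L{\left(b \right)} = -3 + \left(b - b\right) = -3 + 0 = -3$)
$K{\left(d,H \right)} = -81 + H^{2} - 3 d$ ($K{\left(d,H \right)} = -9 - \left(72 + 3 d - H H\right) = -9 - \left(72 - H^{2} + 3 d\right) = -81 + H^{2} - 3 d$)
$- K{\left(120,\frac{191}{244} \right)} = - (-81 + \left(\frac{191}{244}\right)^{2} - 360) = - (-81 + \frac{36481}{59536} - 360) = \left(-1\right) \left(- \frac{26218895}{59536}\right) = \frac{26218895}{59536}$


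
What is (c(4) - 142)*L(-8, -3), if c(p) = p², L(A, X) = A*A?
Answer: -8064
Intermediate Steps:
L(A, X) = A²
(c(4) - 142)*L(-8, -3) = (4² - 142)*(-8)² = (16 - 142)*64 = -126*64 = -8064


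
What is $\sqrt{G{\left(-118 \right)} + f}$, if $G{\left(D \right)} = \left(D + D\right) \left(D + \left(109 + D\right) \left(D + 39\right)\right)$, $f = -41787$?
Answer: $i \sqrt{181735} \approx 426.3 i$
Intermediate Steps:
$G{\left(D \right)} = 2 D \left(D + \left(39 + D\right) \left(109 + D\right)\right)$ ($G{\left(D \right)} = 2 D \left(D + \left(109 + D\right) \left(39 + D\right)\right) = 2 D \left(D + \left(39 + D\right) \left(109 + D\right)\right)$)
$\sqrt{G{\left(-118 \right)} + f} = \sqrt{2 \left(-118\right) \left(4251 + \left(-118\right)^{2} + 149 \left(-118\right)\right) - 41787} = \sqrt{2 \left(-118\right) \left(4251 + 13924 - 17582\right) - 41787} = \sqrt{2 \left(-118\right) 593 - 41787} = \sqrt{-139948 - 41787} = \sqrt{-181735} = i \sqrt{181735}$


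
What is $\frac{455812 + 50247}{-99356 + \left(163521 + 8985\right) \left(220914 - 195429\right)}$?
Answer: $\frac{506059}{4396216054} \approx 0.00011511$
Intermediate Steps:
$\frac{455812 + 50247}{-99356 + \left(163521 + 8985\right) \left(220914 - 195429\right)} = \frac{506059}{-99356 + 172506 \cdot 25485} = \frac{506059}{-99356 + 4396315410} = \frac{506059}{4396216054}$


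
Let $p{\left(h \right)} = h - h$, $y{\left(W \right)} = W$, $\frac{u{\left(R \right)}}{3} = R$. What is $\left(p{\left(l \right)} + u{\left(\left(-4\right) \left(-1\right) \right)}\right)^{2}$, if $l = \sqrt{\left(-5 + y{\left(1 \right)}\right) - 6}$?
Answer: $144$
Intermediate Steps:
$u{\left(R \right)} = 3 R$
$l = i \sqrt{10}$ ($l = \sqrt{\left(-5 + 1\right) - 6} = \sqrt{-4 - 6} = \sqrt{-10} = i \sqrt{10} \approx 3.1623 i$)
$p{\left(h \right)} = 0$
$\left(p{\left(l \right)} + u{\left(\left(-4\right) \left(-1\right) \right)}\right)^{2} = \left(0 + 3 \left(\left(-4\right) \left(-1\right)\right)\right)^{2} = \left(0 + 3 \cdot 4\right)^{2} = \left(0 + 12\right)^{2} = 12^{2} = 144$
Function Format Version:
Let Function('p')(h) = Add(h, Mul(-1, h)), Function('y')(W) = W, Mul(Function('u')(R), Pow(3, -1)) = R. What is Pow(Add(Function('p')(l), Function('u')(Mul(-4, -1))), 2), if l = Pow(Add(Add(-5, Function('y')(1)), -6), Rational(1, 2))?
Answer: 144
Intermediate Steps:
Function('u')(R) = Mul(3, R)
l = Mul(I, Pow(10, Rational(1, 2))) (l = Pow(Add(Add(-5, 1), -6), Rational(1, 2)) = Pow(Add(-4, -6), Rational(1, 2)) = Pow(-10, Rational(1, 2)) = Mul(I, Pow(10, Rational(1, 2))) ≈ Mul(3.1623, I))
Function('p')(h) = 0
Pow(Add(Function('p')(l), Function('u')(Mul(-4, -1))), 2) = Pow(Add(0, Mul(3, Mul(-4, -1))), 2) = Pow(Add(0, Mul(3, 4)), 2) = Pow(Add(0, 12), 2) = Pow(12, 2) = 144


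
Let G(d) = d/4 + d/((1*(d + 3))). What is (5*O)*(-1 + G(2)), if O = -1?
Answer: 1/2 ≈ 0.50000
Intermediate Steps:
G(d) = d/4 + d/(3 + d) (G(d) = d*(1/4) + d/((1*(3 + d))) = d/4 + d/(3 + d))
(5*O)*(-1 + G(2)) = (5*(-1))*(-1 + (1/4)*2*(7 + 2)/(3 + 2)) = -5*(-1 + (1/4)*2*9/5) = -5*(-1 + (1/4)*2*(1/5)*9) = -5*(-1 + 9/10) = -5*(-1/10) = 1/2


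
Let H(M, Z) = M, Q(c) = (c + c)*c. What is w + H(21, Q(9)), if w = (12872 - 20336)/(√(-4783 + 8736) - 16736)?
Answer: 6006802107/280089743 + 7464*√3953/280089743 ≈ 21.448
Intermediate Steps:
Q(c) = 2*c² (Q(c) = (2*c)*c = 2*c²)
w = -7464/(-16736 + √3953) (w = -7464/(√3953 - 16736) = -7464/(-16736 + √3953) ≈ 0.44767)
w + H(21, Q(9)) = (124917504/280089743 + 7464*√3953/280089743) + 21 = 6006802107/280089743 + 7464*√3953/280089743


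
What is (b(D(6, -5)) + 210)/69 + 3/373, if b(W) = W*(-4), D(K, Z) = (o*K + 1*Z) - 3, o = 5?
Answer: 45713/25737 ≈ 1.7762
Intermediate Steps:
D(K, Z) = -3 + Z + 5*K (D(K, Z) = (5*K + 1*Z) - 3 = (5*K + Z) - 3 = (Z + 5*K) - 3 = -3 + Z + 5*K)
b(W) = -4*W
(b(D(6, -5)) + 210)/69 + 3/373 = (-4*(-3 - 5 + 5*6) + 210)/69 + 3/373 = (-4*(-3 - 5 + 30) + 210)*(1/69) + 3*(1/373) = (-4*22 + 210)*(1/69) + 3/373 = (-88 + 210)*(1/69) + 3/373 = 122*(1/69) + 3/373 = 122/69 + 3/373 = 45713/25737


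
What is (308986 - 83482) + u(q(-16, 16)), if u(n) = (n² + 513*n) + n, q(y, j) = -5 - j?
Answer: 215151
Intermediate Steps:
u(n) = n² + 514*n
(308986 - 83482) + u(q(-16, 16)) = (308986 - 83482) + (-5 - 1*16)*(514 + (-5 - 1*16)) = 225504 + (-5 - 16)*(514 + (-5 - 16)) = 225504 - 21*(514 - 21) = 225504 - 21*493 = 225504 - 10353 = 215151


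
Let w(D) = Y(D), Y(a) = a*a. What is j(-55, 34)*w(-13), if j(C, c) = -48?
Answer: -8112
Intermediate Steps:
Y(a) = a²
w(D) = D²
j(-55, 34)*w(-13) = -48*(-13)² = -48*169 = -8112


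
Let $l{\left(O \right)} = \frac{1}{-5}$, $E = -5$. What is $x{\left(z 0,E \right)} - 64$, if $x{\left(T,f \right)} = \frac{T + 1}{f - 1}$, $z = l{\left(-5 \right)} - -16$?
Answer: $- \frac{385}{6} \approx -64.167$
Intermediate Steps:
$l{\left(O \right)} = - \frac{1}{5}$
$z = \frac{79}{5}$ ($z = - \frac{1}{5} - -16 = - \frac{1}{5} + 16 = \frac{79}{5} \approx 15.8$)
$x{\left(T,f \right)} = \frac{1 + T}{-1 + f}$
$x{\left(z 0,E \right)} - 64 = \frac{1 + \frac{79}{5} \cdot 0}{-1 - 5} - 64 = \frac{1 + 0}{-6} - 64 = \left(- \frac{1}{6}\right) 1 - 64 = - \frac{1}{6} - 64 = - \frac{385}{6}$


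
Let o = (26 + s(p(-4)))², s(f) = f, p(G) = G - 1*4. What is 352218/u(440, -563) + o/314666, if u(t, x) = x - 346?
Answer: -18471789112/47671899 ≈ -387.48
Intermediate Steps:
p(G) = -4 + G (p(G) = G - 4 = -4 + G)
u(t, x) = -346 + x
o = 324 (o = (26 + (-4 - 4))² = (26 - 8)² = 18² = 324)
352218/u(440, -563) + o/314666 = 352218/(-346 - 563) + 324/314666 = 352218/(-909) + 324*(1/314666) = 352218*(-1/909) + 162/157333 = -117406/303 + 162/157333 = -18471789112/47671899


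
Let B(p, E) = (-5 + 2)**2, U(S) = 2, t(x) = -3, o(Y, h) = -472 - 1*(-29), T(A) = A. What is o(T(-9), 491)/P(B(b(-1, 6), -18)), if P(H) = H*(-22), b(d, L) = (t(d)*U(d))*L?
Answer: 443/198 ≈ 2.2374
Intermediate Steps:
o(Y, h) = -443 (o(Y, h) = -472 + 29 = -443)
b(d, L) = -6*L (b(d, L) = (-3*2)*L = -6*L)
B(p, E) = 9 (B(p, E) = (-3)**2 = 9)
P(H) = -22*H
o(T(-9), 491)/P(B(b(-1, 6), -18)) = -443/((-22*9)) = -443/(-198) = -443*(-1/198) = 443/198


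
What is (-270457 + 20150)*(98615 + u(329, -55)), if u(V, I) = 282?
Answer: -24754611379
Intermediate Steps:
(-270457 + 20150)*(98615 + u(329, -55)) = (-270457 + 20150)*(98615 + 282) = -250307*98897 = -24754611379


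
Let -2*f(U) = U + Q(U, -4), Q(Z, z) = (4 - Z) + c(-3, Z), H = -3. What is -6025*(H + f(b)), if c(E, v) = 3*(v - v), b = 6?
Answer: 30125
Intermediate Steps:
c(E, v) = 0 (c(E, v) = 3*0 = 0)
Q(Z, z) = 4 - Z (Q(Z, z) = (4 - Z) + 0 = 4 - Z)
f(U) = -2 (f(U) = -(U + (4 - U))/2 = -1/2*4 = -2)
-6025*(H + f(b)) = -6025*(-3 - 2) = -6025*(-5) = 30125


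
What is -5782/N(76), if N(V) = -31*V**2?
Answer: 2891/89528 ≈ 0.032292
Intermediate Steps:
-5782/N(76) = -5782/((-31*76**2)) = -5782/((-31*5776)) = -5782/(-179056) = -5782*(-1/179056) = 2891/89528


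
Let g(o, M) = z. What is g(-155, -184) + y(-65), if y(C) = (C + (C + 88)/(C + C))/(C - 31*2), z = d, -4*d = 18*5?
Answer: -181501/8255 ≈ -21.987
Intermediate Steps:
d = -45/2 (d = -9*5/2 = -¼*90 = -45/2 ≈ -22.500)
z = -45/2 ≈ -22.500
g(o, M) = -45/2
y(C) = (C + (88 + C)/(2*C))/(-62 + C) (y(C) = (C + (88 + C)/((2*C)))/(C - 62) = (C + (88 + C)*(1/(2*C)))/(-62 + C) = (C + (88 + C)/(2*C))/(-62 + C))
g(-155, -184) + y(-65) = -45/2 + (44 + (-65)² + (½)*(-65))/((-65)*(-62 - 65)) = -45/2 - 1/65*(44 + 4225 - 65/2)/(-127) = -45/2 - 1/65*(-1/127)*8473/2 = -45/2 + 8473/16510 = -181501/8255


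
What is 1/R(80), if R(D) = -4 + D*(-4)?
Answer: -1/324 ≈ -0.0030864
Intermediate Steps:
R(D) = -4 - 4*D
1/R(80) = 1/(-4 - 4*80) = 1/(-4 - 320) = 1/(-324) = -1/324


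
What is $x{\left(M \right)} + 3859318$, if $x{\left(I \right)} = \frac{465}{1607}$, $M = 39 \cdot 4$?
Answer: $\frac{6201924491}{1607} \approx 3.8593 \cdot 10^{6}$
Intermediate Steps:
$M = 156$
$x{\left(I \right)} = \frac{465}{1607}$ ($x{\left(I \right)} = 465 \cdot \frac{1}{1607} = \frac{465}{1607}$)
$x{\left(M \right)} + 3859318 = \frac{465}{1607} + 3859318 = \frac{6201924491}{1607}$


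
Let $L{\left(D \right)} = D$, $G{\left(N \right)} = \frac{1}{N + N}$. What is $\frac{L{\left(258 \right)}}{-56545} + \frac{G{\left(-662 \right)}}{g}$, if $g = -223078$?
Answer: $- \frac{1772130317}{388392182680} \approx -0.0045627$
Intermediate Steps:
$G{\left(N \right)} = \frac{1}{2 N}$
$\frac{L{\left(258 \right)}}{-56545} + \frac{G{\left(-662 \right)}}{g} = \frac{258}{-56545} + \frac{\frac{1}{2} \frac{1}{-662}}{-223078} = 258 \left(- \frac{1}{56545}\right) + \frac{1}{2} \left(- \frac{1}{662}\right) \left(- \frac{1}{223078}\right) = - \frac{6}{1315} - - \frac{1}{295355272} = - \frac{6}{1315} + \frac{1}{295355272} = - \frac{1772130317}{388392182680}$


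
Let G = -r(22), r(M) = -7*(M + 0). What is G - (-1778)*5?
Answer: 9044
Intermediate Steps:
r(M) = -7*M
G = 154 (G = -(-7)*22 = -1*(-154) = 154)
G - (-1778)*5 = 154 - (-1778)*5 = 154 - 1*(-8890) = 154 + 8890 = 9044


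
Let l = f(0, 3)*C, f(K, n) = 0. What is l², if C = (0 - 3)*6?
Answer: 0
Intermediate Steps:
C = -18 (C = -3*6 = -18)
l = 0 (l = 0*(-18) = 0)
l² = 0² = 0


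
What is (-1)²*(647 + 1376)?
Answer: 2023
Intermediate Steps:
(-1)²*(647 + 1376) = 1*2023 = 2023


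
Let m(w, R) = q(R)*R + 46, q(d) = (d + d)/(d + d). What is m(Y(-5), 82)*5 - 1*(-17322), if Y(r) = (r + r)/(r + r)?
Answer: 17962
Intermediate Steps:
Y(r) = 1 (Y(r) = (2*r)/((2*r)) = (2*r)*(1/(2*r)) = 1)
q(d) = 1 (q(d) = (2*d)/((2*d)) = (2*d)*(1/(2*d)) = 1)
m(w, R) = 46 + R (m(w, R) = 1*R + 46 = R + 46 = 46 + R)
m(Y(-5), 82)*5 - 1*(-17322) = (46 + 82)*5 - 1*(-17322) = 128*5 + 17322 = 640 + 17322 = 17962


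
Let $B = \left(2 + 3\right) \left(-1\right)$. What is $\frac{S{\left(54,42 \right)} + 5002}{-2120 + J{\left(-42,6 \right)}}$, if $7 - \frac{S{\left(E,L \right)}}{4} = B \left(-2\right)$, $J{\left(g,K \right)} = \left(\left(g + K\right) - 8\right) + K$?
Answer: $- \frac{2495}{1079} \approx -2.3123$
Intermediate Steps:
$B = -5$ ($B = 5 \left(-1\right) = -5$)
$J{\left(g,K \right)} = -8 + g + 2 K$ ($J{\left(g,K \right)} = \left(\left(K + g\right) - 8\right) + K = \left(-8 + K + g\right) + K = -8 + g + 2 K$)
$S{\left(E,L \right)} = -12$ ($S{\left(E,L \right)} = 28 - 4 \left(\left(-5\right) \left(-2\right)\right) = 28 - 40 = -12$)
$\frac{S{\left(54,42 \right)} + 5002}{-2120 + J{\left(-42,6 \right)}} = \frac{-12 + 5002}{-2120 - 38} = \frac{4990}{-2120 - 38} = \frac{4990}{-2158} = 4990 \left(- \frac{1}{2158}\right) = - \frac{2495}{1079}$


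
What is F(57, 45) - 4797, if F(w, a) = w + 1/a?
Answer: -213299/45 ≈ -4740.0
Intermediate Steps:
F(57, 45) - 4797 = (57 + 1/45) - 4797 = 2566/45 - 4797 = -213299/45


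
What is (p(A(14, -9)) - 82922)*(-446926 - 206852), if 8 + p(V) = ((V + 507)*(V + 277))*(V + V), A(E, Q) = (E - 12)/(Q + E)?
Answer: -2424879600228/125 ≈ -1.9399e+10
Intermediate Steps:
A(E, Q) = (-12 + E)/(E + Q)
p(V) = -8 + 2*V*(277 + V)*(507 + V) (p(V) = -8 + ((V + 507)*(V + 277))*(V + V) = -8 + ((507 + V)*(277 + V))*(2*V) = -8 + ((277 + V)*(507 + V))*(2*V) = -8 + 2*V*(277 + V)*(507 + V))
(p(A(14, -9)) - 82922)*(-446926 - 206852) = ((-8 + 2*((-12 + 14)/(14 - 9))**3 + 1568*((-12 + 14)/(14 - 9))**2 + 280878*((-12 + 14)/(14 - 9))) - 82922)*(-446926 - 206852) = ((-8 + 2*(2/5)**3 + 1568*(2/5)**2 + 280878*(2/5)) - 82922)*(-653778) = ((-8 + 2*(8/125) + 1568*(4/25) + 561756/5) - 82922)*(-653778) = ((-8 + 16/125 + 6272/25 + 561756/5) - 82922)*(-653778) = (14074276/125 - 82922)*(-653778) = (3709026/125)*(-653778) = -2424879600228/125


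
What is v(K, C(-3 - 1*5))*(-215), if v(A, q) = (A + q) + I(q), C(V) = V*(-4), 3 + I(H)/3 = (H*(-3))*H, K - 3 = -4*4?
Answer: 1979290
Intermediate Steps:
K = -13 (K = 3 - 4*4 = 3 - 16 = -13)
I(H) = -9 - 9*H² (I(H) = -9 + 3*((H*(-3))*H) = -9 + 3*((-3*H)*H) = -9 + 3*(-3*H²) = -9 - 9*H²)
C(V) = -4*V
v(A, q) = -9 + A + q - 9*q² (v(A, q) = (A + q) + (-9 - 9*q²) = -9 + A + q - 9*q²)
v(K, C(-3 - 1*5))*(-215) = (-9 - 13 - 4*(-3 - 1*5) - 9*16*(-3 - 1*5)²)*(-215) = (-9 - 13 - 4*(-3 - 5) - 9*16*(-3 - 5)²)*(-215) = (-9 - 13 - 4*(-8) - 9*(-4*(-8))²)*(-215) = (-9 - 13 + 32 - 9*32²)*(-215) = (-9 - 13 + 32 - 9*1024)*(-215) = (-9 - 13 + 32 - 9216)*(-215) = -9206*(-215) = 1979290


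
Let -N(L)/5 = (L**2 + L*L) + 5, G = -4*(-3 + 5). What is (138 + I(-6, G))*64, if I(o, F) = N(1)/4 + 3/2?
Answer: 8368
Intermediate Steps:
G = -8 (G = -4*2 = -8)
N(L) = -25 - 10*L**2 (N(L) = -5*((L**2 + L*L) + 5) = -5*((L**2 + L**2) + 5) = -5*(2*L**2 + 5) = -5*(5 + 2*L**2) = -25 - 10*L**2)
I(o, F) = -29/4 (I(o, F) = (-25 - 10*1**2)/4 + 3/2 = (-25 - 10*1)*(1/4) + 3*(1/2) = (-25 - 10)*(1/4) + 3/2 = -35*1/4 + 3/2 = -35/4 + 3/2 = -29/4)
(138 + I(-6, G))*64 = (138 - 29/4)*64 = (523/4)*64 = 8368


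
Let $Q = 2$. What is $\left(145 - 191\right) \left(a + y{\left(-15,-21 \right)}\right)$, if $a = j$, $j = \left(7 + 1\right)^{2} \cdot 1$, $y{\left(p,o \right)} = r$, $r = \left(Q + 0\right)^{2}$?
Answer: $-3128$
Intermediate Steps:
$r = 4$ ($r = \left(2 + 0\right)^{2} = 2^{2} = 4$)
$y{\left(p,o \right)} = 4$
$j = 64$ ($j = 8^{2} \cdot 1 = 64 \cdot 1 = 64$)
$a = 64$
$\left(145 - 191\right) \left(a + y{\left(-15,-21 \right)}\right) = \left(145 - 191\right) \left(64 + 4\right) = \left(-46\right) 68 = -3128$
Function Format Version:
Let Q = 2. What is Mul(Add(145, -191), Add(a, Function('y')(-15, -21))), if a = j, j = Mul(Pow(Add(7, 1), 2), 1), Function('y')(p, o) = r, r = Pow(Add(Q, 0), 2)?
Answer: -3128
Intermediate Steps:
r = 4 (r = Pow(Add(2, 0), 2) = Pow(2, 2) = 4)
Function('y')(p, o) = 4
j = 64 (j = Mul(Pow(8, 2), 1) = Mul(64, 1) = 64)
a = 64
Mul(Add(145, -191), Add(a, Function('y')(-15, -21))) = Mul(Add(145, -191), Add(64, 4)) = Mul(-46, 68) = -3128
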